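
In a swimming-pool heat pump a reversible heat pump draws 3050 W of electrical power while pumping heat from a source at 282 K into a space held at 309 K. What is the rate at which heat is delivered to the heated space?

For a reversible heat pump, COP_HP = T_H/(T_H − T_C) = 309.00/27.00 = 11.4444.
Q_H = COP_HP · W = 11.4444 × 3050 = 34910 W.

Q̇_H ≈ 34910 W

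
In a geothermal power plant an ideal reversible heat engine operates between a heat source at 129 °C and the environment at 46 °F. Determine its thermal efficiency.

T_H = 129 °C → 129 + 273.15 = 402.15 K.
T_C = 46 °F → (46 − 32) × 5/9 = 7.78 °C = 280.93 K.
Since the cycle is reversible, η = 1 − T_C/T_H = 1 − 280.93/402.15 = 0.3014.

η ≈ 0.3014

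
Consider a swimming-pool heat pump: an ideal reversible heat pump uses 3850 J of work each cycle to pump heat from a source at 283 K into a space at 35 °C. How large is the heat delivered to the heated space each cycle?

T_H = 35 °C → 35 + 273.15 = 308.15 K.
COP_HP = T_H/(T_H − T_C) = 308.15/25.15 = 12.2525.
Q_H = COP_HP · W = 12.2525 × 3850 = 47170 J.

Q_H ≈ 47170 J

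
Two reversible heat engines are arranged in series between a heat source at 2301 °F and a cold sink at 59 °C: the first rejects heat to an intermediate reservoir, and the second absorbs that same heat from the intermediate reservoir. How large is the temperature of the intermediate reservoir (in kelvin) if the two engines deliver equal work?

T_H = 2301 °F → (2301 − 32) × 5/9 = 1260.56 °C = 1533.71 K.
T_C = 59 °C → 59 + 273.15 = 332.15 K.
For reversible stages Q_m = Q_H·(T_m/T_H). Setting W₁ = Q_H(1 − T_m/T_H) equal to W₂ = Q_m(1 − T_C/T_m) = Q_H·(T_m − T_C)/T_H gives T_H − T_m = T_m − T_C, so T_m = (T_H + T_C)/2 = (1533.71 + 332.15)/2 = 933 K.

T_m ≈ 933 K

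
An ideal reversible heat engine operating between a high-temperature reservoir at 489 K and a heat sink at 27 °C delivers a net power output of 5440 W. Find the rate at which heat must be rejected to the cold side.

Q̇_C ≈ 8646 W

T_C = 27 °C → 27 + 273.15 = 300.15 K.
Since the cycle is reversible, η = 1 − T_C/T_H = 1 − 300.15/489.00 = 0.3862.
Since Q_C/Q_H = T_C/T_H and Q_H = W/η, Q_C = W·T_C/(T_H − T_C) = 5440 × 300.15/188.85 = 8646 W.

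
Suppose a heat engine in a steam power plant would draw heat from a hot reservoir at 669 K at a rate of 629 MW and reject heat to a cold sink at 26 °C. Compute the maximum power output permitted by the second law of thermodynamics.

Ẇ_max ≈ 348 MW

T_C = 26 °C → 26 + 273.15 = 299.15 K.
By the Carnot theorem, η_max = 1 − T_C/T_H = 1 − 299.15/669.00 = 0.5528.
W_max = η_max · Q_H = 0.5528 × 629 = 348 MW.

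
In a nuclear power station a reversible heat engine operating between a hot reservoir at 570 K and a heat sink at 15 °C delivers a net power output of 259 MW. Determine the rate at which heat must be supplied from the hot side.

Q̇_H ≈ 524 MW

T_C = 15 °C → 15 + 273.15 = 288.15 K.
For a reversible engine, η = 1 − T_C/T_H = 1 − 288.15/570.00 = 0.4945.
Q_H = W/η = 259/0.4945 = 524 MW.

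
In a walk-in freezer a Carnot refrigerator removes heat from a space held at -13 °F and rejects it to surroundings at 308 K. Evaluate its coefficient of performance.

COP_R ≈ 4.15

T_C = -13 °F → (-13 − 32) × 5/9 = -25.00 °C = 248.15 K.
For a reversible refrigerator, COP_R = T_C/(T_H − T_C) = 248.15/(308.00 − 248.15) = 4.15.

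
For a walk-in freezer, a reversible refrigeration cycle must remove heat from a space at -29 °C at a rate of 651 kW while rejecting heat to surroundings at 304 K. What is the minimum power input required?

T_C = -29 °C → -29 + 273.15 = 244.15 K.
COP_R = T_C/(T_H − T_C) = 244.15/59.85 = 4.0794.
W = Q_C/COP_R = 651/4.0794 = 160 kW.

Ẇ_in ≈ 160 kW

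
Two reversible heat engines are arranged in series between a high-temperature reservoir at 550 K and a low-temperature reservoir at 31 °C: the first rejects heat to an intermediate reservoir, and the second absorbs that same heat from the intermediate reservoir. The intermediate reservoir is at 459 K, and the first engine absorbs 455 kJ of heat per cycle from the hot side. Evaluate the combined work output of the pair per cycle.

W_total ≈ 203.4 kJ

T_C = 31 °C → 31 + 273.15 = 304.15 K.
Two reversible stages in series are equivalent to a single Carnot engine between T_H and T_C, so η_total = 1 − T_C/T_H = 1 − 304.15/550.00 = 0.4470.
W_total = η_total · Q_H = 0.4470 × 455 = 203.4 kJ.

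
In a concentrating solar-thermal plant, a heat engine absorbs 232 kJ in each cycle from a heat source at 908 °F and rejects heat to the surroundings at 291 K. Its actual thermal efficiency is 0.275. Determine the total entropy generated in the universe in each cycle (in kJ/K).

ΔS_univ ≈ 0.273 kJ/K

T_H = 908 °F → (908 − 32) × 5/9 = 486.67 °C = 759.82 K.
W = η·Q_H = 0.275 × 232 = 63.80 kJ, so Q_C = Q_H − W = 168.2 kJ.
Entropy balance on the reservoirs: −Q_H/T_H = -0.3053 kJ/K, +Q_C/T_C = 0.5780 kJ/K.
ΔS_univ = −Q_H/T_H + Q_C/T_C = 0.273 kJ/K (> 0, since η = 0.275 < η_Carnot = 0.617).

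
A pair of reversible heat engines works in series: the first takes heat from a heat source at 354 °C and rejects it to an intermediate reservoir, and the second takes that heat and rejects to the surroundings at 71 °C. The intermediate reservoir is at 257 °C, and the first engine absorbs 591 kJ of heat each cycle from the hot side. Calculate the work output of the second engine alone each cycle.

W₂ ≈ 175.3 kJ

T_H = 354 °C → 354 + 273.15 = 627.15 K.
T_C = 71 °C → 71 + 273.15 = 344.15 K.
T_m = 257 °C → 257 + 273.15 = 530.15 K.
Heat entering the second stage: Q_m = Q_H·(T_m/T_H) = 591 × 530.15/627.15 = 499.6 kJ.
Second-stage efficiency η₂ = 1 − T_C/T_m = 1 − 344.15/530.15 = 0.3508, so W₂ = η₂·Q_m = 175.3 kJ.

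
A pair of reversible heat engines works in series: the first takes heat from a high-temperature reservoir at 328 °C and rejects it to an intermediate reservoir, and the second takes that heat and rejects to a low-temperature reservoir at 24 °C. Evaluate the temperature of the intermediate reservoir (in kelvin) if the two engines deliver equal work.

T_H = 328 °C → 328 + 273.15 = 601.15 K.
T_C = 24 °C → 24 + 273.15 = 297.15 K.
For reversible stages Q_m = Q_H·(T_m/T_H). Setting W₁ = Q_H(1 − T_m/T_H) equal to W₂ = Q_m(1 − T_C/T_m) = Q_H·(T_m − T_C)/T_H gives T_H − T_m = T_m − T_C, so T_m = (T_H + T_C)/2 = (601.15 + 297.15)/2 = 449 K.

T_m ≈ 449 K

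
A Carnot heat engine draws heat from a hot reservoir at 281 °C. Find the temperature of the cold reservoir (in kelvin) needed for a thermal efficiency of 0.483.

T_H = 281 °C → 281 + 273.15 = 554.15 K.
From η = 1 − T_C/T_H, T_C = T_H·(1 − η) = 554.15 × (1 − 0.483) = 286.5 K.

T_C ≈ 286.5 K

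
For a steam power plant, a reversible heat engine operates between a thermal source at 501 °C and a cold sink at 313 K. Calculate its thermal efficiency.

T_H = 501 °C → 501 + 273.15 = 774.15 K.
Carnot efficiency: η = 1 − T_C/T_H = 1 − 313.00/774.15 = 0.596.

η ≈ 0.596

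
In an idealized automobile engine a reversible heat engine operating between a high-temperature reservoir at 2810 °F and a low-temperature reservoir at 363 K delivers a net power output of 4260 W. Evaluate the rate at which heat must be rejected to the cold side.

T_H = 2810 °F → (2810 − 32) × 5/9 = 1543.33 °C = 1816.48 K.
η_rev = 1 − T_C/T_H = 1 − 363.00/1816.48 = 0.8002.
Since Q_C/Q_H = T_C/T_H and Q_H = W/η, Q_C = W·T_C/(T_H − T_C) = 4260 × 363.00/1453.48 = 1064 W.

Q̇_C ≈ 1064 W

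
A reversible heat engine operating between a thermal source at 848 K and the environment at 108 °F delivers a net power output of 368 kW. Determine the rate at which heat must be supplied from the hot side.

Q̇_H ≈ 586 kW

T_C = 108 °F → (108 − 32) × 5/9 = 42.22 °C = 315.37 K.
The Carnot efficiency is η = 1 − T_C/T_H = 1 − 315.37/848.00 = 0.6281.
Q_H = W/η = 368/0.6281 = 586 kW.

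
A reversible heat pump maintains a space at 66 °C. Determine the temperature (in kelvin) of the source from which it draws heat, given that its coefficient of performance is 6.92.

T_C ≈ 290.1 K

T_H = 66 °C → 66 + 273.15 = 339.15 K.
COP_HP = T_H/(T_H − T_C) ⇒ T_C = T_H·(COP_HP − 1)/COP_HP = 339.15 × (6.92 − 1)/6.92 = 290.1 K.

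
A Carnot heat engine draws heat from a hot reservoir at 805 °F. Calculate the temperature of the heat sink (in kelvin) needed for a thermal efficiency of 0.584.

T_C ≈ 292.3 K

T_H = 805 °F → (805 − 32) × 5/9 = 429.44 °C = 702.59 K.
From η = 1 − T_C/T_H, T_C = T_H·(1 − η) = 702.59 × (1 − 0.584) = 292.3 K.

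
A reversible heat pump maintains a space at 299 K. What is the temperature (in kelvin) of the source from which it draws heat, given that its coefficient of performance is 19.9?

COP_HP = T_H/(T_H − T_C) ⇒ T_C = T_H·(COP_HP − 1)/COP_HP = 299.00 × (19.9 − 1)/19.9 = 284 K.

T_C ≈ 284 K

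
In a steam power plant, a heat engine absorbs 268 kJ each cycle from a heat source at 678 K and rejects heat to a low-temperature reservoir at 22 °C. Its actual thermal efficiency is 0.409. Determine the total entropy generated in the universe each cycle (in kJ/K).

ΔS_univ ≈ 0.141 kJ/K

T_C = 22 °C → 22 + 273.15 = 295.15 K.
W = η·Q_H = 0.409 × 268 = 109.6 kJ, so Q_C = Q_H − W = 158.4 kJ.
Entropy balance on the reservoirs: −Q_H/T_H = -0.3953 kJ/K, +Q_C/T_C = 0.5366 kJ/K.
ΔS_univ = −Q_H/T_H + Q_C/T_C = 0.141 kJ/K (> 0, since η = 0.409 < η_Carnot = 0.565).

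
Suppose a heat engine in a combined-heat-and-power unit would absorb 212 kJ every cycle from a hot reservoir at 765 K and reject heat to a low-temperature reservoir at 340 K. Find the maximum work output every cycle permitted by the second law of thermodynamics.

By the Carnot theorem, η_max = 1 − T_C/T_H = 1 − 340.00/765.00 = 0.5556.
W_max = η_max · Q_H = 0.5556 × 212 = 118 kJ.

W_max ≈ 118 kJ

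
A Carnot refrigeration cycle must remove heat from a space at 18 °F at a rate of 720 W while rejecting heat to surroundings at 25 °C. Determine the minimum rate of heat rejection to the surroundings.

T_H = 25 °C → 25 + 273.15 = 298.15 K.
T_C = 18 °F → (18 − 32) × 5/9 = -7.78 °C = 265.37 K.
For a reversible cycle Q_H/Q_C = T_H/T_C, so Q_H = Q_C·T_H/T_C = 720 × 298.15/265.37 = 809 W.

Q̇_H ≈ 809 W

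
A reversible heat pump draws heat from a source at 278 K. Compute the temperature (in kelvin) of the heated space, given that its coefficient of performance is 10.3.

COP_HP = T_H/(T_H − T_C) ⇒ T_H = T_C·COP_HP/(COP_HP − 1) = 278.00 × 10.3/(10.3 − 1) = 307.9 K.

T_H ≈ 307.9 K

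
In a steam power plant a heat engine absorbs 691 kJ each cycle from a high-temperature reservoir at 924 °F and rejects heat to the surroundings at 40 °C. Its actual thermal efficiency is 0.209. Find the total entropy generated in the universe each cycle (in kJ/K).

T_H = 924 °F → (924 − 32) × 5/9 = 495.56 °C = 768.71 K.
T_C = 40 °C → 40 + 273.15 = 313.15 K.
W = η·Q_H = 0.209 × 691 = 144.4 kJ, so Q_C = Q_H − W = 546.6 kJ.
Entropy balance on the reservoirs: −Q_H/T_H = -0.8989 kJ/K, +Q_C/T_C = 1.745 kJ/K.
ΔS_univ = −Q_H/T_H + Q_C/T_C = 0.8465 kJ/K (> 0, since η = 0.209 < η_Carnot = 0.593).

ΔS_univ ≈ 0.8465 kJ/K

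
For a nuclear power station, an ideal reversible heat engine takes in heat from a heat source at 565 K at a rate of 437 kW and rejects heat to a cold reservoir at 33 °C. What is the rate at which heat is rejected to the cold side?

T_C = 33 °C → 33 + 273.15 = 306.15 K.
Carnot efficiency: η = 1 − T_C/T_H = 1 − 306.15/565.00 = 0.4581.
For a reversible cycle Q_C/Q_H = T_C/T_H, so Q_C = 437 × 306.15/565.00 = 236.8 kW.

Q̇_C ≈ 236.8 kW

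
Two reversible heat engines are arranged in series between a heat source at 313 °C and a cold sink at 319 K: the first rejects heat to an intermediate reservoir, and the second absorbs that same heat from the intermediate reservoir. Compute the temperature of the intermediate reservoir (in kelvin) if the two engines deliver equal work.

T_H = 313 °C → 313 + 273.15 = 586.15 K.
For reversible stages Q_m = Q_H·(T_m/T_H). Setting W₁ = Q_H(1 − T_m/T_H) equal to W₂ = Q_m(1 − T_C/T_m) = Q_H·(T_m − T_C)/T_H gives T_H − T_m = T_m − T_C, so T_m = (T_H + T_C)/2 = (586.15 + 319.00)/2 = 453 K.

T_m ≈ 453 K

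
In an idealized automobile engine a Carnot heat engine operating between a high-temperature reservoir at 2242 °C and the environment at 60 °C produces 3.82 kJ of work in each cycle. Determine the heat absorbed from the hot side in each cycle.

Q_H ≈ 4.40 kJ

T_H = 2242 °C → 2242 + 273.15 = 2515.15 K.
T_C = 60 °C → 60 + 273.15 = 333.15 K.
η_rev = 1 − T_C/T_H = 1 − 333.15/2515.15 = 0.8675.
Q_H = W/η = 3.82/0.8675 = 4.40 kJ.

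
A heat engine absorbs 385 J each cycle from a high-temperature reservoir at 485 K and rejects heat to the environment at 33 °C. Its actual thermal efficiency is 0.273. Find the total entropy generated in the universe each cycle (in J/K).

T_C = 33 °C → 33 + 273.15 = 306.15 K.
W = η·Q_H = 0.273 × 385 = 105.1 J, so Q_C = Q_H − W = 279.9 J.
Entropy balance on the reservoirs: −Q_H/T_H = -0.7938 J/K, +Q_C/T_C = 0.9142 J/K.
ΔS_univ = −Q_H/T_H + Q_C/T_C = 0.120 J/K (> 0, since η = 0.273 < η_Carnot = 0.369).

ΔS_univ ≈ 0.120 J/K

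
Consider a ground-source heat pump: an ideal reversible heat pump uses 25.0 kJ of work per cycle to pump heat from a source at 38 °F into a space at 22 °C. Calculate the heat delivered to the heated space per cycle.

Q_H ≈ 395 kJ

T_H = 22 °C → 22 + 273.15 = 295.15 K.
T_C = 38 °F → (38 − 32) × 5/9 = 3.33 °C = 276.48 K.
The Carnot heat-pump COP is COP_HP = T_H/(T_H − T_C) = 295.15/18.67 = 15.8116.
Q_H = COP_HP · W = 15.8116 × 25.0 = 395 kJ.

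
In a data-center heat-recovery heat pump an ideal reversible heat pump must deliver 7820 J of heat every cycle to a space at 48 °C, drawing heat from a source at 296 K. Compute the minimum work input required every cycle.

W_in ≈ 612.4 J

T_H = 48 °C → 48 + 273.15 = 321.15 K.
The Carnot heat-pump COP is COP_HP = T_H/(T_H − T_C) = 321.15/25.15 = 12.7694.
W = Q_H/COP_HP = 7820/12.7694 = 612.4 J.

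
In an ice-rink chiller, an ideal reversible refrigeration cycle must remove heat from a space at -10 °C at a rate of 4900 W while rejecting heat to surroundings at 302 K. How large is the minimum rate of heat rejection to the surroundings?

T_C = -10 °C → -10 + 273.15 = 263.15 K.
For a reversible cycle Q_H/Q_C = T_H/T_C, so Q_H = Q_C·T_H/T_C = 4900 × 302.00/263.15 = 5623 W.

Q̇_H ≈ 5623 W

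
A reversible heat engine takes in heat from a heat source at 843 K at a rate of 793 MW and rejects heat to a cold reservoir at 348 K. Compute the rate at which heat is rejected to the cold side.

η_rev = 1 − T_C/T_H = 1 − 348.00/843.00 = 0.5872.
For a reversible cycle Q_C/Q_H = T_C/T_H, so Q_C = 793 × 348.00/843.00 = 327 MW.

Q̇_C ≈ 327 MW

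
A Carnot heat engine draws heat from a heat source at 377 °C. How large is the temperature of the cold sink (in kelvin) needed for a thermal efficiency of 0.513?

T_C ≈ 317 K

T_H = 377 °C → 377 + 273.15 = 650.15 K.
From η = 1 − T_C/T_H, T_C = T_H·(1 − η) = 650.15 × (1 − 0.513) = 317 K.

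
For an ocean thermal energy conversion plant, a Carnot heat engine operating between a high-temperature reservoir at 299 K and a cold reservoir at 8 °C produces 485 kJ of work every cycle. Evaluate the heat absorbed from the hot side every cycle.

T_C = 8 °C → 8 + 273.15 = 281.15 K.
The Carnot efficiency is η = 1 − T_C/T_H = 1 − 281.15/299.00 = 0.0597.
Q_H = W/η = 485/0.0597 = 8124 kJ.

Q_H ≈ 8124 kJ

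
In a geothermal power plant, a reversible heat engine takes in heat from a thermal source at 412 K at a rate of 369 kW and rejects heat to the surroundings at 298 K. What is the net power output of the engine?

Ẇ ≈ 102.1 kW

The Carnot efficiency is η = 1 − T_C/T_H = 1 − 298.00/412.00 = 0.2767.
W = η·Q_H = 0.2767 × 369 = 102.1 kW.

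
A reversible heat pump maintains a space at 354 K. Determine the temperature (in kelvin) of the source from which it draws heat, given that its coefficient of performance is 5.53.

T_C ≈ 290 K

COP_HP = T_H/(T_H − T_C) ⇒ T_C = T_H·(COP_HP − 1)/COP_HP = 354.00 × (5.53 − 1)/5.53 = 290 K.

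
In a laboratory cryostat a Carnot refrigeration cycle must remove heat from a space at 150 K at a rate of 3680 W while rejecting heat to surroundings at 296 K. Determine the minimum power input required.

Carnot COP: COP_R = T_C/(T_H − T_C) = 150.00/146.00 = 1.0274.
W = Q_C/COP_R = 3680/1.0274 = 3580 W.

Ẇ_in ≈ 3580 W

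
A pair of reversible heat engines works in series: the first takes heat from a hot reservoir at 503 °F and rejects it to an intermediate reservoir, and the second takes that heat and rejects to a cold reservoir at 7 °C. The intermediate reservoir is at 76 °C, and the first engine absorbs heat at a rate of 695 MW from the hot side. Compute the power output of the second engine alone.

Ẇ₂ ≈ 89.7 MW

T_H = 503 °F → (503 − 32) × 5/9 = 261.67 °C = 534.82 K.
T_C = 7 °C → 7 + 273.15 = 280.15 K.
T_m = 76 °C → 76 + 273.15 = 349.15 K.
Heat entering the second stage: Q_m = Q_H·(T_m/T_H) = 695 × 349.15/534.82 = 454 MW.
Second-stage efficiency η₂ = 1 − T_C/T_m = 1 − 280.15/349.15 = 0.1976, so W₂ = η₂·Q_m = 89.7 MW.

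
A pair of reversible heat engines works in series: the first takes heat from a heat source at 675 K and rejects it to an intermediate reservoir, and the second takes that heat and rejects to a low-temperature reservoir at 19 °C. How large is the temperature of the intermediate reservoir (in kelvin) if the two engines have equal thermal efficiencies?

T_C = 19 °C → 19 + 273.15 = 292.15 K.
Equal efficiencies require 1 − T_m/T_H = 1 − T_C/T_m, i.e. T_m/T_H = T_C/T_m, so T_m = √(T_H·T_C) = √(675.00 × 292.15) = 444 K.

T_m ≈ 444 K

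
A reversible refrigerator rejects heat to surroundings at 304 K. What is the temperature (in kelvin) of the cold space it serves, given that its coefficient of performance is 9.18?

COP_R = T_C/(T_H − T_C) ⇒ T_C = T_H·COP_R/(1 + COP_R) = 304.00 × 9.18/(1 + 9.18) = 274 K.

T_C ≈ 274 K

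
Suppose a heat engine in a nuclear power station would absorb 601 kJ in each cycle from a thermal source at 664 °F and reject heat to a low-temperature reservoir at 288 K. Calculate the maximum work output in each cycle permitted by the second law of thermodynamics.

T_H = 664 °F → (664 − 32) × 5/9 = 351.11 °C = 624.26 K.
By the Carnot theorem, η_max = 1 − T_C/T_H = 1 − 288.00/624.26 = 0.5387.
W_max = η_max · Q_H = 0.5387 × 601 = 324 kJ.

W_max ≈ 324 kJ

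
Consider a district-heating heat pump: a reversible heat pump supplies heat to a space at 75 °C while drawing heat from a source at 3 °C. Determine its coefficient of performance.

COP_HP ≈ 4.84

T_H = 75 °C → 75 + 273.15 = 348.15 K.
T_C = 3 °C → 3 + 273.15 = 276.15 K.
COP_HP = T_H/(T_H − T_C) = 348.15/(348.15 − 276.15) = 4.84.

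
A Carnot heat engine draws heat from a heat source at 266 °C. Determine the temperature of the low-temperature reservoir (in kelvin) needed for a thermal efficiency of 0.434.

T_C ≈ 305.2 K

T_H = 266 °C → 266 + 273.15 = 539.15 K.
From η = 1 − T_C/T_H, T_C = T_H·(1 − η) = 539.15 × (1 − 0.434) = 305.2 K.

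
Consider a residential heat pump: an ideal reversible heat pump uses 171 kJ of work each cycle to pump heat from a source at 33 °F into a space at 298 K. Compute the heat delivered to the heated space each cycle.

T_C = 33 °F → (33 − 32) × 5/9 = 0.56 °C = 273.71 K.
For a reversible heat pump, COP_HP = T_H/(T_H − T_C) = 298.00/24.29 = 12.2662.
Q_H = COP_HP · W = 12.2662 × 171 = 2098 kJ.

Q_H ≈ 2098 kJ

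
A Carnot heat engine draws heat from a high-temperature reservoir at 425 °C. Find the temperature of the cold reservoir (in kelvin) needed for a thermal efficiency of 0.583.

T_C ≈ 291 K

T_H = 425 °C → 425 + 273.15 = 698.15 K.
From η = 1 − T_C/T_H, T_C = T_H·(1 − η) = 698.15 × (1 − 0.583) = 291 K.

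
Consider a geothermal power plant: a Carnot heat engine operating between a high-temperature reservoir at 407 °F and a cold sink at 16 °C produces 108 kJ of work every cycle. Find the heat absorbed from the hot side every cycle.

Q_H ≈ 270 kJ

T_H = 407 °F → (407 − 32) × 5/9 = 208.33 °C = 481.48 K.
T_C = 16 °C → 16 + 273.15 = 289.15 K.
Since the cycle is reversible, η = 1 − T_C/T_H = 1 − 289.15/481.48 = 0.3995.
Q_H = W/η = 108/0.3995 = 270 kJ.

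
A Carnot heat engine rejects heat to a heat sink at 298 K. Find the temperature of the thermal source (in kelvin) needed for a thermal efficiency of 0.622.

From η = 1 − T_C/T_H, solving for T_H gives T_H = T_C/(1 − η) = 298.00/(1 − 0.622) = 788 K.

T_H ≈ 788 K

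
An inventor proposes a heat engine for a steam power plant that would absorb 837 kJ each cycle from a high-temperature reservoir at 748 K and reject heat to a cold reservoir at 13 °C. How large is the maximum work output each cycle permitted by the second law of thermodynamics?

T_C = 13 °C → 13 + 273.15 = 286.15 K.
No engine can exceed the Carnot limit: η_max = 1 − T_C/T_H = 1 − 286.15/748.00 = 0.6174.
W_max = η_max · Q_H = 0.6174 × 837 = 517 kJ.

W_max ≈ 517 kJ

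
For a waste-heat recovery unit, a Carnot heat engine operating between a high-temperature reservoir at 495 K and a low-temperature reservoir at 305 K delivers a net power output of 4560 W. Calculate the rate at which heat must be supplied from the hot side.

Q̇_H ≈ 11900 W

Carnot efficiency: η = 1 − T_C/T_H = 1 − 305.00/495.00 = 0.3838.
Q_H = W/η = 4560/0.3838 = 11900 W.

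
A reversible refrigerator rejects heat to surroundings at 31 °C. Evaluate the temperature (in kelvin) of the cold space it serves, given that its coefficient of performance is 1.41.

T_C ≈ 177.9 K

T_H = 31 °C → 31 + 273.15 = 304.15 K.
COP_R = T_C/(T_H − T_C) ⇒ T_C = T_H·COP_R/(1 + COP_R) = 304.15 × 1.41/(1 + 1.41) = 177.9 K.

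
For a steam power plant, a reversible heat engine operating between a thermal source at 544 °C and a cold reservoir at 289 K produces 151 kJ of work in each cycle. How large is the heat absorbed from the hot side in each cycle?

T_H = 544 °C → 544 + 273.15 = 817.15 K.
For a reversible engine, η = 1 − T_C/T_H = 1 − 289.00/817.15 = 0.6463.
Q_H = W/η = 151/0.6463 = 234 kJ.

Q_H ≈ 234 kJ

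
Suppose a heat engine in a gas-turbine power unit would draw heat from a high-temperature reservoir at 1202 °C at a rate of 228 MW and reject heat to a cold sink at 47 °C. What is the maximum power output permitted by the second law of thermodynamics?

Ẇ_max ≈ 179 MW

T_H = 1202 °C → 1202 + 273.15 = 1475.15 K.
T_C = 47 °C → 47 + 273.15 = 320.15 K.
No engine can exceed the Carnot limit: η_max = 1 − T_C/T_H = 1 − 320.15/1475.15 = 0.7830.
W_max = η_max · Q_H = 0.7830 × 228 = 179 MW.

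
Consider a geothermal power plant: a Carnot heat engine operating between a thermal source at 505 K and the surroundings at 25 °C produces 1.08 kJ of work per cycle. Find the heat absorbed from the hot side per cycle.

T_C = 25 °C → 25 + 273.15 = 298.15 K.
Since the cycle is reversible, η = 1 − T_C/T_H = 1 − 298.15/505.00 = 0.4096.
Q_H = W/η = 1.08/0.4096 = 2.64 kJ.

Q_H ≈ 2.64 kJ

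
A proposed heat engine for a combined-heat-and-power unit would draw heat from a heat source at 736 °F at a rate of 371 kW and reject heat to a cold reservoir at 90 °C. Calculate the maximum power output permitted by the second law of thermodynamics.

Ẇ_max ≈ 168.2 kW

T_H = 736 °F → (736 − 32) × 5/9 = 391.11 °C = 664.26 K.
T_C = 90 °C → 90 + 273.15 = 363.15 K.
The upper bound on efficiency is η_max = 1 − T_C/T_H = 1 − 363.15/664.26 = 0.4533.
W_max = η_max · Q_H = 0.4533 × 371 = 168.2 kW.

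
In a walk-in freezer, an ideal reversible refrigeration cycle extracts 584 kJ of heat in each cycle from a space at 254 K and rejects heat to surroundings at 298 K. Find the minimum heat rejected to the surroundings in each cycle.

Q_H ≈ 685 kJ

For a reversible cycle Q_H/Q_C = T_H/T_C, so Q_H = Q_C·T_H/T_C = 584 × 298.00/254.00 = 685 kJ.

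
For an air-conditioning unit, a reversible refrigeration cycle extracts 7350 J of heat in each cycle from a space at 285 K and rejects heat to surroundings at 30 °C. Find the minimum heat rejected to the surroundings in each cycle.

Q_H ≈ 7820 J

T_H = 30 °C → 30 + 273.15 = 303.15 K.
For a reversible cycle Q_H/Q_C = T_H/T_C, so Q_H = Q_C·T_H/T_C = 7350 × 303.15/285.00 = 7820 J.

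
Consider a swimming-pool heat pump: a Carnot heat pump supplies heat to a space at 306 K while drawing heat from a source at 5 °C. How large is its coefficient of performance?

T_C = 5 °C → 5 + 273.15 = 278.15 K.
For a reversible heat pump, COP_HP = T_H/(T_H − T_C) = 306.00/(306.00 − 278.15) = 10.99.

COP_HP ≈ 10.99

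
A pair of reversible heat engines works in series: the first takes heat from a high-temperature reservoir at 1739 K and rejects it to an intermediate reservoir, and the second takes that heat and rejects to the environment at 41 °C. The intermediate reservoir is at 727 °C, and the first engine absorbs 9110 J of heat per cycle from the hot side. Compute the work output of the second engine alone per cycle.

W₂ ≈ 3590 J

T_C = 41 °C → 41 + 273.15 = 314.15 K.
T_m = 727 °C → 727 + 273.15 = 1000.15 K.
Heat entering the second stage: Q_m = Q_H·(T_m/T_H) = 9110 × 1000.15/1739.00 = 5240 J.
Second-stage efficiency η₂ = 1 − T_C/T_m = 1 − 314.15/1000.15 = 0.6859, so W₂ = η₂·Q_m = 3590 J.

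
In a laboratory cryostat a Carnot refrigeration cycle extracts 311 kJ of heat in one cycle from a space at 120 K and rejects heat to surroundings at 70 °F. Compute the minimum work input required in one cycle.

W_in ≈ 452 kJ

T_H = 70 °F → (70 − 32) × 5/9 = 21.11 °C = 294.26 K.
The reversible coefficient of performance is COP_R = T_C/(T_H − T_C) = 120.00/174.26 = 0.6886.
W = Q_C/COP_R = 311/0.6886 = 452 kJ.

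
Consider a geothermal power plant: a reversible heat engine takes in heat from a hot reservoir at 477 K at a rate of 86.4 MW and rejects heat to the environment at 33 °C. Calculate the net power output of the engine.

T_C = 33 °C → 33 + 273.15 = 306.15 K.
For a reversible engine, η = 1 − T_C/T_H = 1 − 306.15/477.00 = 0.3582.
W = η·Q_H = 0.3582 × 86.4 = 30.95 MW.

Ẇ ≈ 30.95 MW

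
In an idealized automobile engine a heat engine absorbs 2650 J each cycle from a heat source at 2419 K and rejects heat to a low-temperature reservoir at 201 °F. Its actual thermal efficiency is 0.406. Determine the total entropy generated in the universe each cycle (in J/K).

ΔS_univ ≈ 3.19 J/K

T_C = 201 °F → (201 − 32) × 5/9 = 93.89 °C = 367.04 K.
W = η·Q_H = 0.406 × 2650 = 1076 J, so Q_C = Q_H − W = 1574 J.
The hot reservoir loses entropy Q_H/T_H = 2650/2419.00 = 1.095 J/K; the cold reservoir gains Q_C/T_C = 1574/367.04 = 4.289 J/K.
ΔS_univ = −Q_H/T_H + Q_C/T_C = 3.19 J/K (> 0, since η = 0.406 < η_Carnot = 0.848).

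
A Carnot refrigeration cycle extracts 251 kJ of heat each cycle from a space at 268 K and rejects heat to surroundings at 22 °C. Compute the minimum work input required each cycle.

T_H = 22 °C → 22 + 273.15 = 295.15 K.
The reversible coefficient of performance is COP_R = T_C/(T_H − T_C) = 268.00/27.15 = 9.8711.
W = Q_C/COP_R = 251/9.8711 = 25.4 kJ.

W_in ≈ 25.4 kJ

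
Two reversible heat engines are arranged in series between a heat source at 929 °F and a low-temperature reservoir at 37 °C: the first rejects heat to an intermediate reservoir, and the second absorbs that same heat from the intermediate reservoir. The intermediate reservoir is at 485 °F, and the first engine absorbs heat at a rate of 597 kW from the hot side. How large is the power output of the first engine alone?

T_H = 929 °F → (929 − 32) × 5/9 = 498.33 °C = 771.48 K.
T_C = 37 °C → 37 + 273.15 = 310.15 K.
T_m = 485 °F → (485 − 32) × 5/9 = 251.67 °C = 524.82 K.
First-stage efficiency η₁ = 1 − T_m/T_H = 1 − 524.82/771.48 = 0.3197.
W₁ = η₁·Q_H = 0.3197 × 597 = 191 kW.

Ẇ₁ ≈ 191 kW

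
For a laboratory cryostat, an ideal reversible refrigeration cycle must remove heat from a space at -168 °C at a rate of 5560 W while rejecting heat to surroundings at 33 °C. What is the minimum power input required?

T_H = 33 °C → 33 + 273.15 = 306.15 K.
T_C = -168 °C → -168 + 273.15 = 105.15 K.
For a reversible refrigerator, COP_R = T_C/(T_H − T_C) = 105.15/201.00 = 0.5231.
W = Q_C/COP_R = 5560/0.5231 = 10630 W.

Ẇ_in ≈ 10630 W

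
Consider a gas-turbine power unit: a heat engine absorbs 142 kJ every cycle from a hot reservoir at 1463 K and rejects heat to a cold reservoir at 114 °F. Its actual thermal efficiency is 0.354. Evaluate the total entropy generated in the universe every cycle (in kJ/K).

ΔS_univ ≈ 0.191 kJ/K

T_C = 114 °F → (114 − 32) × 5/9 = 45.56 °C = 318.71 K.
W = η·Q_H = 0.354 × 142 = 50.27 kJ, so Q_C = Q_H − W = 91.73 kJ.
Entropy balance on the reservoirs: −Q_H/T_H = -0.09706 kJ/K, +Q_C/T_C = 0.2878 kJ/K.
ΔS_univ = −Q_H/T_H + Q_C/T_C = 0.191 kJ/K (> 0, since η = 0.354 < η_Carnot = 0.782).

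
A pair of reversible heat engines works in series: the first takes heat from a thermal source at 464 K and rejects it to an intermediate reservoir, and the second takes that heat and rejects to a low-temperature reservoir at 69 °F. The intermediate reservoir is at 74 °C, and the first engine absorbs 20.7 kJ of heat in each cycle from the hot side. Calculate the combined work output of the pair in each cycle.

T_C = 69 °F → (69 − 32) × 5/9 = 20.56 °C = 293.71 K.
Two reversible stages in series are equivalent to a single Carnot engine between T_H and T_C, so η_total = 1 − T_C/T_H = 1 − 293.71/464.00 = 0.3670.
W_total = η_total · Q_H = 0.3670 × 20.7 = 7.597 kJ.

W_total ≈ 7.597 kJ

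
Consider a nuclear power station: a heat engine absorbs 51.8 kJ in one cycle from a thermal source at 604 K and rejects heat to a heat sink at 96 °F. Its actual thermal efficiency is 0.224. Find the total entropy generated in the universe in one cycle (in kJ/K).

ΔS_univ ≈ 0.0444 kJ/K

T_C = 96 °F → (96 − 32) × 5/9 = 35.56 °C = 308.71 K.
W = η·Q_H = 0.224 × 51.8 = 11.60 kJ, so Q_C = Q_H − W = 40.20 kJ.
Entropy balance on the reservoirs: −Q_H/T_H = -0.08576 kJ/K, +Q_C/T_C = 0.1302 kJ/K.
ΔS_univ = −Q_H/T_H + Q_C/T_C = 0.0444 kJ/K (> 0, since η = 0.224 < η_Carnot = 0.489).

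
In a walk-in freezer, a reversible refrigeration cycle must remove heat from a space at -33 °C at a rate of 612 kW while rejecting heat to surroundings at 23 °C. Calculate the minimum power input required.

Ẇ_in ≈ 142.7 kW

T_H = 23 °C → 23 + 273.15 = 296.15 K.
T_C = -33 °C → -33 + 273.15 = 240.15 K.
COP_R = T_C/(T_H − T_C) = 240.15/56.00 = 4.2884.
W = Q_C/COP_R = 612/4.2884 = 142.7 kW.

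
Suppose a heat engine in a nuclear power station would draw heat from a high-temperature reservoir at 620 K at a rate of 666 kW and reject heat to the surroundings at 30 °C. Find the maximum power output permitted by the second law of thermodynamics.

T_C = 30 °C → 30 + 273.15 = 303.15 K.
No engine can exceed the Carnot limit: η_max = 1 − T_C/T_H = 1 − 303.15/620.00 = 0.5110.
W_max = η_max · Q_H = 0.5110 × 666 = 340 kW.

Ẇ_max ≈ 340 kW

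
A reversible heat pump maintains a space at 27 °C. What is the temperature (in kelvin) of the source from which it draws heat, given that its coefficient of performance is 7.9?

T_C ≈ 262.2 K

T_H = 27 °C → 27 + 273.15 = 300.15 K.
COP_HP = T_H/(T_H − T_C) ⇒ T_C = T_H·(COP_HP − 1)/COP_HP = 300.15 × (7.9 − 1)/7.9 = 262.2 K.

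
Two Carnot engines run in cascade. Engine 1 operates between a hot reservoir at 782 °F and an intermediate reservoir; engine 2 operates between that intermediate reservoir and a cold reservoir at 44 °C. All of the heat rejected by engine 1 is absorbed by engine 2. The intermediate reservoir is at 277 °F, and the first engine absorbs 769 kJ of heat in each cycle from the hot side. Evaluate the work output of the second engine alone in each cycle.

W₂ ≈ 103 kJ

T_H = 782 °F → (782 − 32) × 5/9 = 416.67 °C = 689.82 K.
T_C = 44 °C → 44 + 273.15 = 317.15 K.
T_m = 277 °F → (277 − 32) × 5/9 = 136.11 °C = 409.26 K.
Heat entering the second stage: Q_m = Q_H·(T_m/T_H) = 769 × 409.26/689.82 = 456 kJ.
Second-stage efficiency η₂ = 1 − T_C/T_m = 1 − 317.15/409.26 = 0.2251, so W₂ = η₂·Q_m = 103 kJ.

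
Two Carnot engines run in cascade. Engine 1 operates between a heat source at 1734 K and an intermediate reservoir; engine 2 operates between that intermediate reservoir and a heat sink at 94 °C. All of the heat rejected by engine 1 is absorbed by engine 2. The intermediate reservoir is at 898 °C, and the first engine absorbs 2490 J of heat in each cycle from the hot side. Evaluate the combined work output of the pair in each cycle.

T_C = 94 °C → 94 + 273.15 = 367.15 K.
Two reversible stages in series are equivalent to a single Carnot engine between T_H and T_C, so η_total = 1 − T_C/T_H = 1 − 367.15/1734.00 = 0.7883.
W_total = η_total · Q_H = 0.7883 × 2490 = 1960 J.

W_total ≈ 1960 J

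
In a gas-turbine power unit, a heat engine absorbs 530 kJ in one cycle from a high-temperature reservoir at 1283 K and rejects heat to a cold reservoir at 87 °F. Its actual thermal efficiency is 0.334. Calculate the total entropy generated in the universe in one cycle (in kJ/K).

ΔS_univ ≈ 0.749 kJ/K

T_C = 87 °F → (87 − 32) × 5/9 = 30.56 °C = 303.71 K.
W = η·Q_H = 0.334 × 530 = 177.0 kJ, so Q_C = Q_H − W = 353.0 kJ.
Reservoir entropy changes: ΔS_H = −Q_H/T_H = −530/1283.00 = -0.4131 kJ/K and ΔS_C = +Q_C/T_C = 353.0/303.71 = 1.162 kJ/K.
ΔS_univ = −Q_H/T_H + Q_C/T_C = 0.749 kJ/K (> 0, since η = 0.334 < η_Carnot = 0.763).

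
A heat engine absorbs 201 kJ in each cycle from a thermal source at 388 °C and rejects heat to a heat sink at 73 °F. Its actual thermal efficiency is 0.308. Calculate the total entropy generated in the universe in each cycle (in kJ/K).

ΔS_univ ≈ 0.1660 kJ/K

T_H = 388 °C → 388 + 273.15 = 661.15 K.
T_C = 73 °F → (73 − 32) × 5/9 = 22.78 °C = 295.93 K.
W = η·Q_H = 0.308 × 201 = 61.91 kJ, so Q_C = Q_H − W = 139.1 kJ.
The hot reservoir loses entropy Q_H/T_H = 201/661.15 = 0.3040 kJ/K; the cold reservoir gains Q_C/T_C = 139.1/295.93 = 0.4700 kJ/K.
ΔS_univ = −Q_H/T_H + Q_C/T_C = 0.1660 kJ/K (> 0, since η = 0.308 < η_Carnot = 0.552).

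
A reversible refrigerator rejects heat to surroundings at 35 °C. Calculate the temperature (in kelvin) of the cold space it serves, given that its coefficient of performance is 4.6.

T_H = 35 °C → 35 + 273.15 = 308.15 K.
COP_R = T_C/(T_H − T_C) ⇒ T_C = T_H·COP_R/(1 + COP_R) = 308.15 × 4.6/(1 + 4.6) = 253 K.

T_C ≈ 253 K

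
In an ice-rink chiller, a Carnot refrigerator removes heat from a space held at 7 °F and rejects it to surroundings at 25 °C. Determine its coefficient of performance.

COP_R ≈ 6.667

T_H = 25 °C → 25 + 273.15 = 298.15 K.
T_C = 7 °F → (7 − 32) × 5/9 = -13.89 °C = 259.26 K.
For a reversible refrigerator, COP_R = T_C/(T_H − T_C) = 259.26/(298.15 − 259.26) = 6.667.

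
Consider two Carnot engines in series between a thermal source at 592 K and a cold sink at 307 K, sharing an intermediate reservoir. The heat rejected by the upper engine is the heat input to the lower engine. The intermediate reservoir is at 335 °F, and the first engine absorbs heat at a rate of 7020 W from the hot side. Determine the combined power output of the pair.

Two reversible stages in series are equivalent to a single Carnot engine between T_H and T_C, so η_total = 1 − T_C/T_H = 1 − 307.00/592.00 = 0.4814.
W_total = η_total · Q_H = 0.4814 × 7020 = 3380 W.

Ẇ_total ≈ 3380 W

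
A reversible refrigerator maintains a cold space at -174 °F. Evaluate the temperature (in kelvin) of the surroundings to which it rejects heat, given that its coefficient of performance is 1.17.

T_H ≈ 294.4 K

T_C = -174 °F → (-174 − 32) × 5/9 = -114.44 °C = 158.71 K.
COP_R = T_C/(T_H − T_C) ⇒ T_H = T_C·(1 + 1/COP_R) = 158.71 × (1 + 1/1.17) = 294.4 K.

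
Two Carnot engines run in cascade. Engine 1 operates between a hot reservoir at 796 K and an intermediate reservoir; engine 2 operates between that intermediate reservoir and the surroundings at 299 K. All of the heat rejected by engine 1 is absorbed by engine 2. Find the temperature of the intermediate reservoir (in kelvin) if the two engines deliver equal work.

T_m ≈ 548 K

For reversible stages Q_m = Q_H·(T_m/T_H). Setting W₁ = Q_H(1 − T_m/T_H) equal to W₂ = Q_m(1 − T_C/T_m) = Q_H·(T_m − T_C)/T_H gives T_H − T_m = T_m − T_C, so T_m = (T_H + T_C)/2 = (796.00 + 299.00)/2 = 548 K.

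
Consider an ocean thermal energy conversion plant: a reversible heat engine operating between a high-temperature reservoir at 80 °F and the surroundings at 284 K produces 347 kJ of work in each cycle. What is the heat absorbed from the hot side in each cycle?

Q_H ≈ 6578 kJ

T_H = 80 °F → (80 − 32) × 5/9 = 26.67 °C = 299.82 K.
Since the cycle is reversible, η = 1 − T_C/T_H = 1 − 284.00/299.82 = 0.0528.
Q_H = W/η = 347/0.0528 = 6578 kJ.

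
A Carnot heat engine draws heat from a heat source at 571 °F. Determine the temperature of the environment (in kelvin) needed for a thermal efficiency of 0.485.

T_C ≈ 295 K

T_H = 571 °F → (571 − 32) × 5/9 = 299.44 °C = 572.59 K.
From η = 1 − T_C/T_H, T_C = T_H·(1 − η) = 572.59 × (1 − 0.485) = 295 K.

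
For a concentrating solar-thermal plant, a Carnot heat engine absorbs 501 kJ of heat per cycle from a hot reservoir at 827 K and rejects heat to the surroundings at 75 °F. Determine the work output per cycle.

W ≈ 321 kJ

T_C = 75 °F → (75 − 32) × 5/9 = 23.89 °C = 297.04 K.
Since the cycle is reversible, η = 1 − T_C/T_H = 1 − 297.04/827.00 = 0.6408.
W = η·Q_H = 0.6408 × 501 = 321 kJ.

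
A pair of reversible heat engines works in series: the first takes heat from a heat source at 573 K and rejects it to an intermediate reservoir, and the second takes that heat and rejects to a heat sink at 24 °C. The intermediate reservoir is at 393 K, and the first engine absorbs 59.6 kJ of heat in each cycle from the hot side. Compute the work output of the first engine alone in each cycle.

T_C = 24 °C → 24 + 273.15 = 297.15 K.
First-stage efficiency η₁ = 1 − T_m/T_H = 1 − 393.00/573.00 = 0.3141.
W₁ = η₁·Q_H = 0.3141 × 59.6 = 18.7 kJ.

W₁ ≈ 18.7 kJ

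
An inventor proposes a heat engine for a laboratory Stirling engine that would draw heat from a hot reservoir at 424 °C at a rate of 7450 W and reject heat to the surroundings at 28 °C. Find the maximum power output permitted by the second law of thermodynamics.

Ẇ_max ≈ 4230 W

T_H = 424 °C → 424 + 273.15 = 697.15 K.
T_C = 28 °C → 28 + 273.15 = 301.15 K.
The second-law ceiling is the Carnot efficiency, η_max = 1 − T_C/T_H = 1 − 301.15/697.15 = 0.5680.
W_max = η_max · Q_H = 0.5680 × 7450 = 4230 W.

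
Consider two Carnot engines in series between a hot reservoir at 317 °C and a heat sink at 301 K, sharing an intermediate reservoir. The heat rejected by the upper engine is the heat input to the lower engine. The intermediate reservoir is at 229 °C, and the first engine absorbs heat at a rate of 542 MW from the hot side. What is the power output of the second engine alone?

Ẇ₂ ≈ 185 MW

T_H = 317 °C → 317 + 273.15 = 590.15 K.
T_m = 229 °C → 229 + 273.15 = 502.15 K.
Heat entering the second stage: Q_m = Q_H·(T_m/T_H) = 542 × 502.15/590.15 = 461 MW.
Second-stage efficiency η₂ = 1 − T_C/T_m = 1 − 301.00/502.15 = 0.4006, so W₂ = η₂·Q_m = 185 MW.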